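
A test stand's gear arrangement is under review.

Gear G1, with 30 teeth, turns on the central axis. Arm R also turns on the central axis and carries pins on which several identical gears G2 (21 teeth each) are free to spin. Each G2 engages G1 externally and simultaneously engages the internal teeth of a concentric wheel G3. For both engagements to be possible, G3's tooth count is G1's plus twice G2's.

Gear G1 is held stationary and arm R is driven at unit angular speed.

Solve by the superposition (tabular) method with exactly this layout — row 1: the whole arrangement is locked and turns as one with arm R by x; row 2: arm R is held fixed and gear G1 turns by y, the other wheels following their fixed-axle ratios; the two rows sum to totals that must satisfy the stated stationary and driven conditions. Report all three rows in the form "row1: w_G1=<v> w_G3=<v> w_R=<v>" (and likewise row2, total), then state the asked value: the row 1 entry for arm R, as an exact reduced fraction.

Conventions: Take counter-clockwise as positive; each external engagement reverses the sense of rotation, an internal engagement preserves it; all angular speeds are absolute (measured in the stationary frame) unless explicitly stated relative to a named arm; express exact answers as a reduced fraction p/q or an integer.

planetary set (30T centre, 21T on arm, 72T internal) — Willis relation
row 1: whole set turns with the arm by x
row 2 — arm fixed, fixed-axis ratios: sun y, ring −(30/72)·y, arm 0
boundary: total ω_sun = x + y = 0 and total ω_arm = x = 1  ⇒  y = -1, x = 1
row 2 ring = −(30/72)·(-1) = 5/12
totals (row 1 + row 2): sun 1 + (-1) = 0, ring 1 + 5/12 = 17/12, arm 1 + 0 = 1
asked cell (row1, arm) = 1

row1: w_G1=1 w_G3=1 w_R=1
row2: w_G1=-1 w_G3=5/12 w_R=0
total: w_G1=0 w_G3=17/12 w_R=1
asked value: 1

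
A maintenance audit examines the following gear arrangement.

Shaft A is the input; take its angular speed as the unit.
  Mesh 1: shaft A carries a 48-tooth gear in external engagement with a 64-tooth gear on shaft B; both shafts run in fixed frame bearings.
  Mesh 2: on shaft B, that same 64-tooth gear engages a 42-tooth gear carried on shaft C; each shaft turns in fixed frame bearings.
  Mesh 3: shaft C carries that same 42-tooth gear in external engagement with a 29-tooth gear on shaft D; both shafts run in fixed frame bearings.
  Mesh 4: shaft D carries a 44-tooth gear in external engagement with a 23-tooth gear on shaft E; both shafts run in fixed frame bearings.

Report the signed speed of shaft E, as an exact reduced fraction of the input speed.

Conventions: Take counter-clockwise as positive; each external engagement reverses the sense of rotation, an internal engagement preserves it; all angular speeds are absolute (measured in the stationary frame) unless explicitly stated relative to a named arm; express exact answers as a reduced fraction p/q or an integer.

2112/667

4-mesh fixed-axis compound train (all bearings frame-fixed)
mesh 1 [48T→64T]: |ω|/ω_in = 1×48/64 = 3/4, sense flips to −
mesh 2 [64T→42T]: |ω|/ω_in = (3/4)×64/42 = 8/7, sense flips to +
mesh 3 [42T→29T]: |ω|/ω_in = (8/7)×42/29 = 48/29, sense flips to −
mesh 4 [44T→23T]: |ω|/ω_in = (48/29)×44/23 = 2112/667, sense flips to +
signed output speed (× input speed) = 2112/667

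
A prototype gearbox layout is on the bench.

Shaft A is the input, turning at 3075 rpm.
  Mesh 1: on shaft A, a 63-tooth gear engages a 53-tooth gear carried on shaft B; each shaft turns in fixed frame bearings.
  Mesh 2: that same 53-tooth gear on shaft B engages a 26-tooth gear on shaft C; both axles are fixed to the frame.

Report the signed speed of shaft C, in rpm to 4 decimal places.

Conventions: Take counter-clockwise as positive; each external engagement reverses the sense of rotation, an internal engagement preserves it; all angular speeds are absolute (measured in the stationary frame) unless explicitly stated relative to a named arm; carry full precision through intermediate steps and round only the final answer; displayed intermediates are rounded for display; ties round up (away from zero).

+7450.9615 rpm

2-mesh fixed-axis compound train (all bearings frame-fixed)
mesh 1 [63T→53T]: ω = 3075.0000×63/53 = 3655.1887 rpm, sense flips to −
mesh 2 [53T→26T]: ω = 3655.1887×53/26 = 7450.9615 rpm, sense flips to +
signed output speed = +7450.9615 rpm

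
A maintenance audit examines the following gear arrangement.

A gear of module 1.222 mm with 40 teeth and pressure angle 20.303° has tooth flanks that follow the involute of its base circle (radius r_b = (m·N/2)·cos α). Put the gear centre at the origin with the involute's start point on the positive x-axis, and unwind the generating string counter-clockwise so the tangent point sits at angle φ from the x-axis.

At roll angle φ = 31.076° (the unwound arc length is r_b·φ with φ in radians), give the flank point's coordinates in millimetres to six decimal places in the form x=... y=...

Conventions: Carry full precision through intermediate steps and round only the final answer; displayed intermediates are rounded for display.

class = single-mesh tooth geometry [base-circle involute, m = 1.222, 40T]
pitch radius r_p = m·N/2 = 1.222·40/2 = 24.440000
base radius r_b = r_p·cos α = 24.440000·cos 20.303° = 22.921562
roll angle φ = 31.076° = 0.54237852 rad
x = r_b·(cos φ + φ·sin φ) = 26.049103
y = r_b·(sin φ − φ·cos φ) = 1.183588

x=26.049103 y=1.183588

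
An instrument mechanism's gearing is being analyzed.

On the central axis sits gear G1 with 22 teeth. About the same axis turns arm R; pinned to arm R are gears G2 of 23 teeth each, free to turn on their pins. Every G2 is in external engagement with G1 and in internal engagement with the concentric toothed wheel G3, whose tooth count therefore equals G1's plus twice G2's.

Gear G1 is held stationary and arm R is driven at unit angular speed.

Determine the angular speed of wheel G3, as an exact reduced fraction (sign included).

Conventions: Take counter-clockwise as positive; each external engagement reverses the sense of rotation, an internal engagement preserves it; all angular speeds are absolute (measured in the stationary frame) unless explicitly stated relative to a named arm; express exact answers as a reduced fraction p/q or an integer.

topology: planetary set — G1 22T / G2 23T / G3 68T, arm = carrier (Willis)
ring teeth: 22 + 2·23 = 68
22(ω_sun−ω_arm) = −68(ω_ring−ω_arm),  ω_sun = 0, ω_arm = 1
ω_ring = 1 − (22/68)(0−1) = 45/34
exact speed ratio = 45/34

45/34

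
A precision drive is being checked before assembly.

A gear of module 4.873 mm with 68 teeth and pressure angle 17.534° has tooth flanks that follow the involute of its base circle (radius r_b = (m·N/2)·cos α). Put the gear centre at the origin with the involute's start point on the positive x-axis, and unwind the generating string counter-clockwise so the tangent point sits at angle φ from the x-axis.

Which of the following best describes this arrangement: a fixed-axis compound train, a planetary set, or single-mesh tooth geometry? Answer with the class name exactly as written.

recognized (one wheel, involute flank): single-mesh tooth geometry, m = 4.873, N = 68
classification: single-mesh tooth geometry

single-mesh tooth geometry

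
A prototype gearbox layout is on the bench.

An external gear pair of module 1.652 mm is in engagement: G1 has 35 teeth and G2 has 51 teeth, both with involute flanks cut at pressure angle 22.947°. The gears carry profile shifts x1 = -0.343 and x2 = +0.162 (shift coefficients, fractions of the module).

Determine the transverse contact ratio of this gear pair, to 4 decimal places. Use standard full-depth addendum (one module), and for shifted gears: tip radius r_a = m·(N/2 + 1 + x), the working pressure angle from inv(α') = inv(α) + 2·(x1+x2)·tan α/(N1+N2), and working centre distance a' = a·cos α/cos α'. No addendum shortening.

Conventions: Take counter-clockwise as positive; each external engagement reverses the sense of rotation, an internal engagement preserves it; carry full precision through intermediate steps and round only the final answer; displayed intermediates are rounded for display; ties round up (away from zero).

1.6259

topology: single-mesh involute geometry — m = 1.652, 35T/51T pair
base radii: r_b1 = 26.622233, r_b2 = 38.792397
tip radii: r_a1 = 29.995364, r_a2 = 44.045624
inv(α') = inv(22.947°) + 2·(-0.343+0.162)·tan α/(35+51) = 0.02110070  ⇒  α' = 22.36087°
a' = a·cos α / cos α' = 71.0360·cos 22.947°/cos 22.36087° = 70.733347
action lengths: √(r_a1²−r_b1²) = 13.819500, √(r_a2²−r_b2²) = 20.860656
base pitch p_b = π·m·cos α = 4.779212
CR = (13.819500 + 20.860656 − 70.733347·sin 22.36087°)/4.779212 = 1.625884
contact ratio ≈ 1.6259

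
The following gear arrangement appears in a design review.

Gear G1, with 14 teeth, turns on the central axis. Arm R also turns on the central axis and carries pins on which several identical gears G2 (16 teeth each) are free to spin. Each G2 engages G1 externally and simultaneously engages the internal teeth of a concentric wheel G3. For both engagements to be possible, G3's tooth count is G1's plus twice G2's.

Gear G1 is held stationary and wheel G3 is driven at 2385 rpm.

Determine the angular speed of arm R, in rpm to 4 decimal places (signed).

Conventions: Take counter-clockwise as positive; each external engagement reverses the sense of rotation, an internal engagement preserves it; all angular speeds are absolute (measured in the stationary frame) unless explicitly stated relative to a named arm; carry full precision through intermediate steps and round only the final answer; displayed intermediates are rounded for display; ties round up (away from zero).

topology: planetary set — G1 14T / G2 16T / G3 46T, arm = carrier (Willis)
normalise by the input: solve with ω_ring = 1, then scale by 2385 rpm
ring teeth: 14 + 2·16 = 46
14(ω_sun−ω_arm) = −46(ω_ring−ω_arm),  ω_sun = 0, ω_ring = 1
14(0−ω_arm) = −46(1−ω_arm)  ⇒  60·ω_arm = 46  ⇒  ω_arm = 23/30
scale: ω_arm = 23/30 × 2385 rpm = +1828.5000 rpm

+1828.5000 rpm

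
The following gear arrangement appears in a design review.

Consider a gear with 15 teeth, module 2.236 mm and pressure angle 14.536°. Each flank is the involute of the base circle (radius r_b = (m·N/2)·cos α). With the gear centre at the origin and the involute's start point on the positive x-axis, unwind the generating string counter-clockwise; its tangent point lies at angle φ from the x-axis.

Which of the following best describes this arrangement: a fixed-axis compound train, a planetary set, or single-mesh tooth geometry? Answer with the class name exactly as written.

single-mesh tooth geometry

class = single-mesh tooth geometry [base-circle involute, m = 2.236, 15T]
classification: single-mesh tooth geometry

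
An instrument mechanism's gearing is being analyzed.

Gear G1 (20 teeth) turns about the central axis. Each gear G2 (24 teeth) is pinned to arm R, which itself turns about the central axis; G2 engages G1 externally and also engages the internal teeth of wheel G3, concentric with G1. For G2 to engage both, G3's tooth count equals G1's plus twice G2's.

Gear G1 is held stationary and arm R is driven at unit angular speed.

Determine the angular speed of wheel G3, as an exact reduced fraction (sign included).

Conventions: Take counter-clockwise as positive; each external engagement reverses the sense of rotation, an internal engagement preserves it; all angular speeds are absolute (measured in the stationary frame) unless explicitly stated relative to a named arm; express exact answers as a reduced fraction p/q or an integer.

22/17

class = planetary set [G3 = 20+2·24 = 68; Willis about the carrier]
ring teeth: 20 + 2·24 = 68
20(ω_sun−ω_arm) = −68(ω_ring−ω_arm),  ω_sun = 0, ω_arm = 1
ω_ring = 1 − (20/68)(0−1) = 22/17
exact speed ratio = 22/17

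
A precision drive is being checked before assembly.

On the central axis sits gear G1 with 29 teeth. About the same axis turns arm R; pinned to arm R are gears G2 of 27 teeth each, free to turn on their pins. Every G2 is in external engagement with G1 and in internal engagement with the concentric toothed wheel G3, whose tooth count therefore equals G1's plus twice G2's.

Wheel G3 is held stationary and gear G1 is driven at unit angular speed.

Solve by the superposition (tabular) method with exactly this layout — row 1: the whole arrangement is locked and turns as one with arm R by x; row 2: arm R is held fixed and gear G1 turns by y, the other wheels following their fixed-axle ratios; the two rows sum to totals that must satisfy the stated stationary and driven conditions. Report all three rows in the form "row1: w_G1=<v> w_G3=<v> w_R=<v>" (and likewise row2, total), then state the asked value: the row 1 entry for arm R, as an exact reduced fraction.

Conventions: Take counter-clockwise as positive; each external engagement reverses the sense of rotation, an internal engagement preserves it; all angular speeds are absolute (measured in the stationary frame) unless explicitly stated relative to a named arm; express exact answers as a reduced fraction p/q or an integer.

class = planetary set [G3 = 29+2·27 = 83; Willis about the carrier]
row 1 (train locked, turned with arm): all members turn x
superposition row 2 [arm held]: sun y, ring −(29/83)·y, arm 0
boundary: total ω_ring = x − (29/83)·y = 0 and total ω_sun = x + y = 1  ⇒  y = 83/112, x = 29/112
row 2 ring = −(29/83)·83/112 = -29/112
totals (row 1 + row 2): sun 29/112 + 83/112 = 1, ring 29/112 + (-29/112) = 0, arm 29/112 + 0 = 29/112
asked cell (row1, arm) = 29/112

row1: w_G1=29/112 w_G3=29/112 w_R=29/112
row2: w_G1=83/112 w_G3=-29/112 w_R=0
total: w_G1=1 w_G3=0 w_R=29/112
asked value: 29/112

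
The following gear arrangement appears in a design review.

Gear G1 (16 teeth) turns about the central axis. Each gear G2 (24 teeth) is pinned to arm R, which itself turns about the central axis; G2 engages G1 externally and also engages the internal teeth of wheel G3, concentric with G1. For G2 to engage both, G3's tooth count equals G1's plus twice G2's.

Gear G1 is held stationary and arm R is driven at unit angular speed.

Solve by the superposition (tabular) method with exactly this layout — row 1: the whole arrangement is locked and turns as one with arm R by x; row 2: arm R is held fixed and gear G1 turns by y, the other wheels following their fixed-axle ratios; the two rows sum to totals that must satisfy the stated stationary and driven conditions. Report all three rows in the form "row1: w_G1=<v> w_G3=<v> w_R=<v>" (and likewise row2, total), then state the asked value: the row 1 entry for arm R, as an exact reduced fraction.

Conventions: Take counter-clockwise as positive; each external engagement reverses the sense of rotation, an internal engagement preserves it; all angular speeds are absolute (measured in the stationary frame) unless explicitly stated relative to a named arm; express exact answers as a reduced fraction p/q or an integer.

recognized (axles ride arm R): planetary set, 16/24/64 teeth
row 1: whole set turns with the arm by x
superposition row 2 [arm held]: sun y, ring −(16/64)·y, arm 0
boundary: total ω_sun = x + y = 0 and total ω_arm = x = 1  ⇒  y = -1, x = 1
row 2 ring = −(16/64)·(-1) = 1/4
totals (row 1 + row 2): sun 1 + (-1) = 0, ring 1 + 1/4 = 5/4, arm 1 + 0 = 1
asked cell (row1, arm) = 1

row1: w_G1=1 w_G3=1 w_R=1
row2: w_G1=-1 w_G3=1/4 w_R=0
total: w_G1=0 w_G3=5/4 w_R=1
asked value: 1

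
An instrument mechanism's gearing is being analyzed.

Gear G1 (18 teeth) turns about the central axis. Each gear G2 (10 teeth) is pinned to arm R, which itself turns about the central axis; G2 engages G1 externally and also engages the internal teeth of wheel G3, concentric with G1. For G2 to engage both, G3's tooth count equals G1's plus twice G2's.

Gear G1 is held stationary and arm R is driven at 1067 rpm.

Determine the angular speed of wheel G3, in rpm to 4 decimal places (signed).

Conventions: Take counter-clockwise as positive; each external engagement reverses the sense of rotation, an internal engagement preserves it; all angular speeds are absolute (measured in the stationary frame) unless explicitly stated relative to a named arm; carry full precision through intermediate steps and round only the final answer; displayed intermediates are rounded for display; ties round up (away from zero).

+1572.4211 rpm

recognized (axles ride arm R): planetary set, 18/10/38 teeth
normalise by the input: solve with ω_arm = 1, then scale by 1067 rpm
ring teeth: 18 + 2·10 = 38
18(ω_sun−ω_arm) = −38(ω_ring−ω_arm),  ω_sun = 0, ω_arm = 1
ω_ring = 1 − (18/38)(0−1) = 28/19
scale: ω_ring = 28/19 × 1067 rpm = +1572.4211 rpm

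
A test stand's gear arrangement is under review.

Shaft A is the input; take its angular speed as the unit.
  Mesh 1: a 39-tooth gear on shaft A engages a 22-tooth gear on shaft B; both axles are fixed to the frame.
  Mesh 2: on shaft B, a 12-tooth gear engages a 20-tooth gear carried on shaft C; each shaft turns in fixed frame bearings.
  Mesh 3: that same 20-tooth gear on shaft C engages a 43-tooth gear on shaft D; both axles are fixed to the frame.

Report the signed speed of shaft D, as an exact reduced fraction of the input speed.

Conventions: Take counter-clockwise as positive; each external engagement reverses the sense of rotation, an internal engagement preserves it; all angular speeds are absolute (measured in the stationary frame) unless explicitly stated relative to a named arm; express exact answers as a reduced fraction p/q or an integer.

3-mesh fixed-axis compound train (all bearings frame-fixed)
mesh 1 [39T→22T]: |ω|/ω_in = 1×39/22 = 39/22, sense flips to −
mesh 2 [12T→20T]: |ω|/ω_in = (39/22)×12/20 = 117/110, sense flips to +
mesh 3 [20T→43T]: |ω|/ω_in = (117/110)×20/43 = 234/473, sense flips to −
signed output speed (× input speed) = -234/473

-234/473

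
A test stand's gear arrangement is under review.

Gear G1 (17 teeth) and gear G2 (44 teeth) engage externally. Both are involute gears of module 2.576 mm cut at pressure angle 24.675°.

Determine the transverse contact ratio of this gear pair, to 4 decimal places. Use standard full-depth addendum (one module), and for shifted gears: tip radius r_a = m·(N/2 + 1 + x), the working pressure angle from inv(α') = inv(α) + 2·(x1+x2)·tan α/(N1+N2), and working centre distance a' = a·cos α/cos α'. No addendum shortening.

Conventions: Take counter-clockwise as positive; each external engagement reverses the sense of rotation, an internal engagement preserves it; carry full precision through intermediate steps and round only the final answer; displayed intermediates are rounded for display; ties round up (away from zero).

1.4612

recognized (one external pair, fixed centres): single-mesh tooth geometry, m = 2.576, N1 = 17, N2 = 44
base radii: r_b1 = 19.896685, r_b2 = 51.497303
tip radii: r_a1 = 24.472000, r_a2 = 59.248000
no profile shift: α' = α, a' = a
action lengths: √(r_a1²−r_b1²) = 14.247831, √(r_a2²−r_b2²) = 29.297666
base pitch p_b = π·m·cos α = 7.353798
CR = (14.247831 + 29.297666 − 78.568000·sin 24.67500°)/7.353798 = 1.461240
contact ratio ≈ 1.4612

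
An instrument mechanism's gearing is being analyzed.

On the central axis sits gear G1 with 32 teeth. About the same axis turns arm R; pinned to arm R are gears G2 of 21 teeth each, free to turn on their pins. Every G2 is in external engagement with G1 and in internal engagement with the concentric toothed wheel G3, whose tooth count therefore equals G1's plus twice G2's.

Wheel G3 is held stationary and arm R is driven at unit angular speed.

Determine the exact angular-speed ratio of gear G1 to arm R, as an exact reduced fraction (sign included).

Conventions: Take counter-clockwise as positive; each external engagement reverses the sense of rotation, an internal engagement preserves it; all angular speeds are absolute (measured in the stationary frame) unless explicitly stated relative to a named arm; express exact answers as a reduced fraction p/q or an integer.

53/16

class = planetary set [G3 = 32+2·21 = 74; Willis about the carrier]
ring teeth: 32 + 2·21 = 74
32(ω_sun−ω_arm) = −74(ω_ring−ω_arm),  ω_ring = 0, ω_arm = 1
ω_sun = 1 − (74/32)(0−1) = 53/16
ω_out/ω_in = 53/16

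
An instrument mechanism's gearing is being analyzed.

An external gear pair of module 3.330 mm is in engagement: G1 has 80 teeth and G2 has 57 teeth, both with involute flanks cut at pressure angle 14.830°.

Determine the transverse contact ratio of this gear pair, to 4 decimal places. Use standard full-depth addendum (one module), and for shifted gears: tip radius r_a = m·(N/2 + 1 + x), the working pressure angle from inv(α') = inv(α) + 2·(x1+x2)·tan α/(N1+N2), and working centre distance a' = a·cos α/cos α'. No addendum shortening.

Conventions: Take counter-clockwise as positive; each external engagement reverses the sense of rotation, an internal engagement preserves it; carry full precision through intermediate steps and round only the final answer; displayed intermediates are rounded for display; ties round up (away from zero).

2.1879

topology: single-mesh involute geometry — m = 3.330, 80T/57T pair
base radii: r_b1 = 128.763042, r_b2 = 91.743667
tip radii: r_a1 = 136.530000, r_a2 = 98.235000
no profile shift: α' = α, a' = a
action lengths: √(r_a1²−r_b1²) = 45.392950, √(r_a2²−r_b2²) = 35.117157
base pitch p_b = π·m·cos α = 10.113026
CR = (45.392950 + 35.117157 − 228.105000·sin 14.83000°)/10.113026 = 2.187890
contact ratio ≈ 2.1879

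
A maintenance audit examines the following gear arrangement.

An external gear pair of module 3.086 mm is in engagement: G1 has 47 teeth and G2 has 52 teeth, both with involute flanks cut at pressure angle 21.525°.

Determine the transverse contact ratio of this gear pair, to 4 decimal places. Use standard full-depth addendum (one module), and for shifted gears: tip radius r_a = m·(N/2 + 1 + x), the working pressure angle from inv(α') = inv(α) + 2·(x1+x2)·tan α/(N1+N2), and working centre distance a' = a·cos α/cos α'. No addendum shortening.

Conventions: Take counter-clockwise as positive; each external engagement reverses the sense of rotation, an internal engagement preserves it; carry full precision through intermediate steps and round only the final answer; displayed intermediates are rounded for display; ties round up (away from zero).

1.6764

topology: single-mesh involute geometry — m = 3.086, 47T/52T pair
base radii: r_b1 = 67.463209, r_b2 = 74.640146
tip radii: r_a1 = 75.607000, r_a2 = 83.322000
no profile shift: α' = α, a' = a
action lengths: √(r_a1²−r_b1²) = 34.134058, √(r_a2²−r_b2²) = 37.032476
base pitch p_b = π·m·cos α = 9.018805
CR = (34.134058 + 37.032476 − 152.757000·sin 21.52500°)/9.018805 = 1.676375
contact ratio ≈ 1.6764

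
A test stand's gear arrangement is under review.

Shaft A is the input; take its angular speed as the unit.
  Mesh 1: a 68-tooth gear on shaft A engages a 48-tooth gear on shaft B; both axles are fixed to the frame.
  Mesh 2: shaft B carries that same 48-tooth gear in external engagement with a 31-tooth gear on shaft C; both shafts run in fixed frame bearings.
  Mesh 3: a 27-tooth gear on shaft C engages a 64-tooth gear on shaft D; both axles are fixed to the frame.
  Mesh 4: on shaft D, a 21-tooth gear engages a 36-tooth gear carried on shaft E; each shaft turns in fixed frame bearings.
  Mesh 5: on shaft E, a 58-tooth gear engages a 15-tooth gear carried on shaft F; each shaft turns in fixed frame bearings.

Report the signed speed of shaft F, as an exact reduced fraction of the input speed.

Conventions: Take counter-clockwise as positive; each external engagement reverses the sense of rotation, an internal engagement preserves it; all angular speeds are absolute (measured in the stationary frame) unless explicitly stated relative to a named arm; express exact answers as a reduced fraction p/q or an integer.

5-mesh fixed-axis compound train (all bearings frame-fixed)
mesh 1 [68T→48T]: |ω|/ω_in = 1×68/48 = 17/12, sense flips to −
mesh 2 [48T→31T]: |ω|/ω_in = (17/12)×48/31 = 68/31, sense flips to +
mesh 3 [27T→64T]: |ω|/ω_in = (68/31)×27/64 = 459/496, sense flips to −
mesh 4 [21T→36T]: |ω|/ω_in = (459/496)×21/36 = 1071/1984, sense flips to +
mesh 5 [58T→15T]: |ω|/ω_in = (1071/1984)×58/15 = 10353/4960, sense flips to −
signed output speed (× input speed) = -10353/4960

-10353/4960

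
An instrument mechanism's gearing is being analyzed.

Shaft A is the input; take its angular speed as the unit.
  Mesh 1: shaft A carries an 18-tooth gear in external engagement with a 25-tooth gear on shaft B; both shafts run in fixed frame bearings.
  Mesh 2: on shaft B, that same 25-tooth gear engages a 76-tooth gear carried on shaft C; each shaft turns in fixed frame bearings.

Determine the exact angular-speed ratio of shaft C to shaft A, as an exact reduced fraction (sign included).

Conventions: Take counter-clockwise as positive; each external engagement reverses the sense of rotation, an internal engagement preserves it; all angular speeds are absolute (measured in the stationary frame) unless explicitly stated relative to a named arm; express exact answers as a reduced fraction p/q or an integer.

9/38

class = fixed-axis compound train [2 meshes; 2 ratios multiply, 2 sense flips]
mesh 1 [18T→25T]: running ratio 18/25, sense −
mesh 2 [25T→76T]: running ratio 9/38, sense +
ω_out/ω_in = 9/38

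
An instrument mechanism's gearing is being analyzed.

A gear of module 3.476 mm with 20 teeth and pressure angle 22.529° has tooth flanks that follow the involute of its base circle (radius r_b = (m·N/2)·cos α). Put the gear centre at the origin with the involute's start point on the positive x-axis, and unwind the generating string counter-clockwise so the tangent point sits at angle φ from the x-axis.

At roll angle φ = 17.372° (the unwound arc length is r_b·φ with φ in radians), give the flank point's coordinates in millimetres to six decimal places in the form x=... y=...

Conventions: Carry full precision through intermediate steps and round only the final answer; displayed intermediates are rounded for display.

class = single-mesh tooth geometry [base-circle involute, m = 3.476, 20T]
pitch radius r_p = m·N/2 = 3.476·20/2 = 34.760000
base radius r_b = r_p·cos α = 34.760000·cos 22.529° = 32.107316
roll angle φ = 17.372° = 0.30319860 rad
x = r_b·(cos φ + φ·sin φ) = 33.549374
y = r_b·(sin φ − φ·cos φ) = 0.295574

x=33.549374 y=0.295574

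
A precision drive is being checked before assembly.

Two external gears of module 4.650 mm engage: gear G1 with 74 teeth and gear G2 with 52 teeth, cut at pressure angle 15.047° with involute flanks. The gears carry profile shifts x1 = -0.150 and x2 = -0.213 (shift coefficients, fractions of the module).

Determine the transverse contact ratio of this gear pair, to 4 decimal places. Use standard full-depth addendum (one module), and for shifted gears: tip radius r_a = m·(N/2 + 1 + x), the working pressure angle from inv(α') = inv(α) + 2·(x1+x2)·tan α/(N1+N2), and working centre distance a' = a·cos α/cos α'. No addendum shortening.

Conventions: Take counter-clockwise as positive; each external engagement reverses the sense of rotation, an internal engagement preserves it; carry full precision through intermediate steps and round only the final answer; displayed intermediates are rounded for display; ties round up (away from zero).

2.3044

topology: single-mesh involute geometry — m = 4.650, 74T/52T pair
base radii: r_b1 = 166.150954, r_b2 = 116.754725
tip radii: r_a1 = 176.002500, r_a2 = 124.559550
inv(α') = inv(15.047°) + 2·(-0.150-0.213)·tan α/(74+52) = 0.00465993  ⇒  α' = 13.69644°
a' = a·cos α / cos α' = 292.9500·cos 15.047°/cos 13.69644° = 291.185895
action lengths: √(r_a1²−r_b1²) = 58.058077, √(r_a2²−r_b2²) = 43.398338
base pitch p_b = π·m·cos α = 14.107530
CR = (58.058077 + 43.398338 − 291.185895·sin 13.69644°)/14.107530 = 2.304446
contact ratio ≈ 2.3044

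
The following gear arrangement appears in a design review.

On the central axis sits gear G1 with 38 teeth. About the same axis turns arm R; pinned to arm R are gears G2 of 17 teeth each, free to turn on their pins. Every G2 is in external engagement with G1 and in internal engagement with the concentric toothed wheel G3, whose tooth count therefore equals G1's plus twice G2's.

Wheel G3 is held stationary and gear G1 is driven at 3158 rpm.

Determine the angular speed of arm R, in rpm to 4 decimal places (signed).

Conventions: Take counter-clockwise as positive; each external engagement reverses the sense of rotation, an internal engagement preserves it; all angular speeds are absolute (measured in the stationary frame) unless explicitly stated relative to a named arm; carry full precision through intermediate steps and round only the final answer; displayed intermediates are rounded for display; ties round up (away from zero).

+1090.9455 rpm

planetary set (38T centre, 17T on arm, 72T internal) — Willis relation
normalise by the input: solve with ω_sun = 1, then scale by 3158 rpm
ring teeth: 38 + 2·17 = 72
38(ω_sun−ω_arm) = −72(ω_ring−ω_arm),  ω_ring = 0, ω_sun = 1
38(1−ω_arm) = −72(0−ω_arm)  ⇒  110·ω_arm = 38  ⇒  ω_arm = 19/55
scale: ω_arm = 19/55 × 3158 rpm = +1090.9455 rpm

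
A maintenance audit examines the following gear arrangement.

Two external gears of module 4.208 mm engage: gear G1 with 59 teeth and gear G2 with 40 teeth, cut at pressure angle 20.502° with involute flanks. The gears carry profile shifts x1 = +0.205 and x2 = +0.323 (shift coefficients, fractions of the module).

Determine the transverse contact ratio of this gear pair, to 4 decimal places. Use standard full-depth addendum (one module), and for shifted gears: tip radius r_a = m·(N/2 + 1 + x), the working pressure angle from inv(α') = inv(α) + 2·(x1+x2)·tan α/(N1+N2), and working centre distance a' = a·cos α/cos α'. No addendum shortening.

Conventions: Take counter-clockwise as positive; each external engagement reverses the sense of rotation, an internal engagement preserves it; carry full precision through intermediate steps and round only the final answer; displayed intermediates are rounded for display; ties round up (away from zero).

class = single-mesh tooth geometry [involute pair 59T × 40T, m = 4.208]
base radii: r_b1 = 116.273221, r_b2 = 78.829303
tip radii: r_a1 = 129.206640, r_a2 = 89.727184
inv(α') = inv(20.502°) + 2·(+0.205+0.323)·tan α/(59+40) = 0.02008559  ⇒  α' = 22.01116°
a' = a·cos α / cos α' = 208.2960·cos 20.502°/cos 22.01116° = 210.441409
action lengths: √(r_a1²−r_b1²) = 56.346196, √(r_a2²−r_b2²) = 42.859172
base pitch p_b = π·m·cos α = 12.382478
CR = (56.346196 + 42.859172 − 210.441409·sin 22.01116°)/12.382478 = 1.642211
contact ratio ≈ 1.6422

1.6422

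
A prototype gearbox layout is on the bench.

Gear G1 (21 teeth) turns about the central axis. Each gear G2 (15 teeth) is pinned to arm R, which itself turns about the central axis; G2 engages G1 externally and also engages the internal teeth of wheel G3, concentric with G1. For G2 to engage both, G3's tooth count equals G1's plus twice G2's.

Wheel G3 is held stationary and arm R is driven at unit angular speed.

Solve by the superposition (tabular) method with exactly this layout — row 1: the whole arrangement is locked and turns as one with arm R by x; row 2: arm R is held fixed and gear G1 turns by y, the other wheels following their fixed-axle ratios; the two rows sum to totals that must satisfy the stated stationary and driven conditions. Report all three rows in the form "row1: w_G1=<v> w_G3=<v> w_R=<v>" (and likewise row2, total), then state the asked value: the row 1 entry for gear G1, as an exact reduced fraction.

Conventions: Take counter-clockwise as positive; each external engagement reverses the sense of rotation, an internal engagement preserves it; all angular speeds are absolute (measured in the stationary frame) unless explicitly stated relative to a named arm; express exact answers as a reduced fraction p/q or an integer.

row1: w_G1=1 w_G3=1 w_R=1
row2: w_G1=17/7 w_G3=-1 w_R=0
total: w_G1=24/7 w_G3=0 w_R=1
asked value: 1

planetary set (21T centre, 15T on arm, 51T internal) — Willis relation
row 1 (train locked, turned with arm): all members turn x
row 2 — arm fixed, fixed-axis ratios: sun y, ring −(21/51)·y, arm 0
boundary: total ω_ring = x − (21/51)·y = 0 and total ω_arm = x = 1  ⇒  y = 17/7, x = 1
row 2 ring = −(21/51)·17/7 = -1
totals (row 1 + row 2): sun 1 + 17/7 = 24/7, ring 1 + (-1) = 0, arm 1 + 0 = 1
asked cell (row1, sun) = 1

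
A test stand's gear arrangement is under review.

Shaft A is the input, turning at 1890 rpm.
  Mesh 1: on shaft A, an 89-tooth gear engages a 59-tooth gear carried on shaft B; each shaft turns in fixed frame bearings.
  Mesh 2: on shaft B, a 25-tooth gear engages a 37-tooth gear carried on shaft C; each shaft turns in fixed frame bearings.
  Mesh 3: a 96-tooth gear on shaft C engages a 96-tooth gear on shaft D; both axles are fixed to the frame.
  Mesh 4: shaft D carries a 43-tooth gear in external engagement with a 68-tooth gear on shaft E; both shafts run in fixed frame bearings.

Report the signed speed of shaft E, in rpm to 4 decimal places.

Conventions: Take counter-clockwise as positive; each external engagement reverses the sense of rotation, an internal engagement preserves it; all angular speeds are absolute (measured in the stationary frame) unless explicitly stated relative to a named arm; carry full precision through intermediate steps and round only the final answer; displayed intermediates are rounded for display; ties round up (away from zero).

topology: fixed-axis compound train — 4 meshes, A→E
mesh 1 [89T→59T]: ω = 1890.0000×89/59 = 2851.0169 rpm, sense flips to −
mesh 2 [25T→37T]: ω = 2851.0169×25/37 = 1926.3628 rpm, sense flips to +
mesh 3 [96T→96T]: ω = 1926.3628×96/96 = 1926.3628 rpm, sense flips to −
mesh 4 [43T→68T]: ω = 1926.3628×43/68 = 1218.1412 rpm, sense flips to +
signed output speed = +1218.1412 rpm

+1218.1412 rpm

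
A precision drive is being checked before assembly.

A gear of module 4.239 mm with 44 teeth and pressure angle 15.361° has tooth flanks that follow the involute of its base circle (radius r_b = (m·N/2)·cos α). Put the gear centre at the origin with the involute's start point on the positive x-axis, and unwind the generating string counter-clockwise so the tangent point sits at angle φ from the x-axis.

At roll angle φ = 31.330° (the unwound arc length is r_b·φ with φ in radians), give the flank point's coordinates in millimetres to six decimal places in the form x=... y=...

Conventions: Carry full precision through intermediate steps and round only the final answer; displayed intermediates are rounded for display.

single-mesh involute tooth geometry (44T wheel at module 4.239)
pitch radius r_p = m·N/2 = 4.239·44/2 = 93.258000
base radius r_b = r_p·cos α = 93.258000·cos 15.361° = 89.926446
roll angle φ = 31.330° = 0.54681165 rad
x = r_b·(cos φ + φ·sin φ) = 102.382193
y = r_b·(sin φ − φ·cos φ) = 4.755957

x=102.382193 y=4.755957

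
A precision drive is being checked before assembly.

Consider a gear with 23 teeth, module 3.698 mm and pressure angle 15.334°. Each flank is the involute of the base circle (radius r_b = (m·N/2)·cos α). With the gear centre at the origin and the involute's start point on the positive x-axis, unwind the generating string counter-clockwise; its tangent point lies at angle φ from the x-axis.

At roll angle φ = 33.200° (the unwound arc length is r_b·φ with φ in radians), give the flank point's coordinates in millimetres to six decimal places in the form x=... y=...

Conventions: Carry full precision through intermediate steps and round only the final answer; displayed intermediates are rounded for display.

single-mesh involute tooth geometry (23T wheel at module 3.698)
pitch radius r_p = m·N/2 = 3.698·23/2 = 42.527000
base radius r_b = r_p·cos α = 42.527000·cos 15.334° = 41.013067
roll angle φ = 33.200° = 0.57944931 rad
x = r_b·(cos φ + φ·sin φ) = 47.331107
y = r_b·(sin φ − φ·cos φ) = 2.571549

x=47.331107 y=2.571549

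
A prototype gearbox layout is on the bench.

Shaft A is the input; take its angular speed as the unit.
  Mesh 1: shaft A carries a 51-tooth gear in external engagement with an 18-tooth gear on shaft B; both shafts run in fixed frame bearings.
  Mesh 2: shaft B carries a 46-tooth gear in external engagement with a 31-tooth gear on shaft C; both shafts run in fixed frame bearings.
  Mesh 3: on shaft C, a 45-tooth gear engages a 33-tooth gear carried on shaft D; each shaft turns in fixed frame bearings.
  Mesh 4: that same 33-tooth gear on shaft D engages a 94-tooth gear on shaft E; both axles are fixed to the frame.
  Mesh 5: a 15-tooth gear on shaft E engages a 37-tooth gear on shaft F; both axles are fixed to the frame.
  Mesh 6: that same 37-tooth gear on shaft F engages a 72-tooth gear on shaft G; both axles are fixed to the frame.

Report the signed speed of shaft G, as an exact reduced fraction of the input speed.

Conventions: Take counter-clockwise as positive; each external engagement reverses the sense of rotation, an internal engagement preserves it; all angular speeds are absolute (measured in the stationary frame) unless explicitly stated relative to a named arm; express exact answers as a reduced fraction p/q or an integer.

9775/23312

6-mesh fixed-axis compound train (all bearings frame-fixed)
mesh 1 [51T→18T]: |ω|/ω_in = 1×51/18 = 17/6, sense flips to −
mesh 2 [46T→31T]: |ω|/ω_in = (17/6)×46/31 = 391/93, sense flips to +
mesh 3 [45T→33T]: |ω|/ω_in = (391/93)×45/33 = 1955/341, sense flips to −
mesh 4 [33T→94T]: |ω|/ω_in = (1955/341)×33/94 = 5865/2914, sense flips to +
mesh 5 [15T→37T]: |ω|/ω_in = (5865/2914)×15/37 = 87975/107818, sense flips to −
mesh 6 [37T→72T]: |ω|/ω_in = (87975/107818)×37/72 = 9775/23312, sense flips to +
signed output speed (× input speed) = 9775/23312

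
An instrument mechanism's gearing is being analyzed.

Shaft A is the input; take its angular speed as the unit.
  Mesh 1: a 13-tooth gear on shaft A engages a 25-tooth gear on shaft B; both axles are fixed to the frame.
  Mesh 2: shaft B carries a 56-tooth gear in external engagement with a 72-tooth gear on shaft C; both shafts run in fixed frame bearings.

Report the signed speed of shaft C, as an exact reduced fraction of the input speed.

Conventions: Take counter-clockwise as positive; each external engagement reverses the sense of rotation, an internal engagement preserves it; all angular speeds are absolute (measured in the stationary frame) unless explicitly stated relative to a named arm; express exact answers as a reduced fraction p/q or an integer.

2-mesh fixed-axis compound train (all bearings frame-fixed)
mesh 1 [13T→25T]: |ω|/ω_in = 1×13/25 = 13/25, sense flips to −
mesh 2 [56T→72T]: |ω|/ω_in = (13/25)×56/72 = 91/225, sense flips to +
signed output speed (× input speed) = 91/225

91/225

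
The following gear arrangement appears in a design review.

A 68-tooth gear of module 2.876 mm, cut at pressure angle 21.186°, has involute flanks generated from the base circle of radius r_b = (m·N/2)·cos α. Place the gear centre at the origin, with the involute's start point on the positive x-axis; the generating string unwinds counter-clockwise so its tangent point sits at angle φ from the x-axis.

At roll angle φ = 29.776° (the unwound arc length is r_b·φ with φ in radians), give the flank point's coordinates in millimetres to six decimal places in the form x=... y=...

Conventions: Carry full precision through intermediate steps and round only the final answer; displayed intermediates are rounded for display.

x=102.668201 y=4.151554

topology: single-mesh involute geometry — m = 2.876, N = 68
pitch radius r_p = m·N/2 = 2.876·68/2 = 97.784000
base radius r_b = r_p·cos α = 97.784000·cos 21.186° = 91.174988
roll angle φ = 29.776° = 0.51968924 rad
x = r_b·(cos φ + φ·sin φ) = 102.668201
y = r_b·(sin φ − φ·cos φ) = 4.151554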